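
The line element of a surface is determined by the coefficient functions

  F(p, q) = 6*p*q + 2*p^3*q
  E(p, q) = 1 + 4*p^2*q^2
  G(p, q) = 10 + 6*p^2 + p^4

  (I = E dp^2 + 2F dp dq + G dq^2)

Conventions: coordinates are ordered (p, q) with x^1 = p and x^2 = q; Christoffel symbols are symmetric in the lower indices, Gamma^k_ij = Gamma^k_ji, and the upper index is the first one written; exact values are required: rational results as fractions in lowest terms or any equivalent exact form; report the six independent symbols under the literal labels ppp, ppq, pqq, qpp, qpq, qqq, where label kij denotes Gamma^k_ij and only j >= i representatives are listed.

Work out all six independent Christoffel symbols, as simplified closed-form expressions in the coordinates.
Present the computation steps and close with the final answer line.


E = 1 + 4*p^2*q^2; F = 6*p*q + 2*p^3*q; G = 10 + 6*p^2 + p^4
Gamma^k_ij = (1/2) g^{kl} (d_i g_jl + d_j g_il - d_l g_ij), with g^inv = (1/(EG-F^2)) [[G, -F], [-F, E]]
first partials: E_p = 8*p*q^2, E_q = 8*p^2*q, F_p = 6*q + 6*p^2*q, F_q = 6*p + 2*p^3, G_p = 12*p + 4*p^3, G_q = 0
D = EG - F^2 = 10 + 6*p^2 + 4*p^2*q^2 + p^4
expanded: Gamma^p_pp = (G E_p - 2F F_p + F E_q)/(2D), Gamma^p_pq = (G E_q - F G_p)/(2D), Gamma^p_qq = (2G F_q - G G_p - F G_q)/(2D), Gamma^q_pp = (2E F_p - E E_q - F E_p)/(2D), Gamma^q_pq = (E G_p - F E_q)/(2D), Gamma^q_qq = (E G_q - 2F F_q + F G_p)/(2D); substitute and cancel common factors

Answer: Gamma_ppp = 4*p*q^2/(p^4 + 4*p^2*q^2 + 6*p^2 + 10), Gamma_ppq = 4*p^2*q/(p^4 + 4*p^2*q^2 + 6*p^2 + 10), Gamma_pqq = 0, Gamma_qpp = (2*p^2*q + 6*q)/(p^4 + 4*p^2*q^2 + 6*p^2 + 10), Gamma_qpq = (2*p^3 + 6*p)/(p^4 + 4*p^2*q^2 + 6*p^2 + 10), Gamma_qqq = 0


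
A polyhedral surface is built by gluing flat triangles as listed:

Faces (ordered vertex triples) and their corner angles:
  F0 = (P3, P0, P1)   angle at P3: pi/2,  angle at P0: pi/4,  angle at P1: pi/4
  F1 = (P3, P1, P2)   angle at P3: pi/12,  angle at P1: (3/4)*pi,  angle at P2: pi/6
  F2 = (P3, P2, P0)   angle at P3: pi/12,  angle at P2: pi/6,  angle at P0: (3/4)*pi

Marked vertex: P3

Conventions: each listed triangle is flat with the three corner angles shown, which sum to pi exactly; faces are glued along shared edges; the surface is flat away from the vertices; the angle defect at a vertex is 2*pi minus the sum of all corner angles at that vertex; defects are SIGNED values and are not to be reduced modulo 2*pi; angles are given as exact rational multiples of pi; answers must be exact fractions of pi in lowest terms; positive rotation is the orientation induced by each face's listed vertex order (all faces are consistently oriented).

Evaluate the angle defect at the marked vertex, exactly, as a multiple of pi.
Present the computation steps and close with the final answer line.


Sum of corner angles at P3: (2/3)*pi
defect = 2*pi - (2/3)*pi

Answer: defect(P3) = (4/3)*pi


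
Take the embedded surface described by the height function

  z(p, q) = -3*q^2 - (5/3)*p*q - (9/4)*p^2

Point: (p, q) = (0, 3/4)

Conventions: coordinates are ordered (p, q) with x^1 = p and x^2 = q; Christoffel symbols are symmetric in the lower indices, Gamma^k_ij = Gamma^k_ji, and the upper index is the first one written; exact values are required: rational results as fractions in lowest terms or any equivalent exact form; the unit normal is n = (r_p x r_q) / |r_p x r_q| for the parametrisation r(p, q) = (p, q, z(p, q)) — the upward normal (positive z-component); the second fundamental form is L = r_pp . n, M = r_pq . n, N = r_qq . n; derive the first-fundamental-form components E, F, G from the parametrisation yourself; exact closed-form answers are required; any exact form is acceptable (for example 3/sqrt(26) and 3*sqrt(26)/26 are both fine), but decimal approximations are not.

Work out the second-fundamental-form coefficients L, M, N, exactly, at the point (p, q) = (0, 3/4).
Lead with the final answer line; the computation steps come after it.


Answer: L = -18*sqrt(365)/365, M = -4*sqrt(365)/219, N = -24*sqrt(365)/365

z_p = -5/4, z_q = -9/2, z_pp = -9/2, z_pq = -5/3, z_qq = -6
E = 41/16, F = 45/8, G = 85/4; answer radicand W^2 = 365/16
unnormalised second-form numerators: l = -9/2, m = -5/3, n = -6; L = l/sqrt(365/16), and similarly M = m/sqrt(W^2), N = n/sqrt(W^2)


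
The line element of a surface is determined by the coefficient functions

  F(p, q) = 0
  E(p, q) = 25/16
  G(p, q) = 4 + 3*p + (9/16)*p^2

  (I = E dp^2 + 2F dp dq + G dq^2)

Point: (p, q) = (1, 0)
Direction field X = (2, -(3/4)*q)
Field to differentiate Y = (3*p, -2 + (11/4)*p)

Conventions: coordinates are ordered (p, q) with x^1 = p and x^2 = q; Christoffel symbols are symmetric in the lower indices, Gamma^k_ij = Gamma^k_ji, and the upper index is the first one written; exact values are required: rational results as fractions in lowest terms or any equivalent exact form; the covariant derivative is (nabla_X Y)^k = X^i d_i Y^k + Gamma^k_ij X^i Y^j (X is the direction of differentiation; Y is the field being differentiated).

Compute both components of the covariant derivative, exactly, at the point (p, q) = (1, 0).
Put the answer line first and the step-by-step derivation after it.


Answer: (nabla_X Y)^p = 6, (nabla_X Y)^q = 65/11

E = 25/16, F = 0, G = 121/16 at the point
E_p = 0, E_q = 0, F_p = 0, F_q = 0, G_p = 33/8, G_q = 0
EG - F^2 = 3025/256;  g^inv = (256/3025) * [[121/16, 0], [0, 25/16]]
first-kind symbols [ij,l] = (1/2)(d_i g_jl + d_j g_il - d_l g_ij): [pp,p] = E_p/2 = 0, [pp,q] = F_p - E_q/2 = 0, [pq,p] = E_q/2 = 0, [pq,q] = G_p/2 = 33/16, [qq,p] = F_q - G_p/2 = -33/16, [qq,q] = G_q/2 = 0
Gamma^p_ij = (G*[ij,p] - F*[ij,q])/(EG - F^2), Gamma^q_ij = (E*[ij,q] - F*[ij,p])/(EG - F^2)
Gamma_ppp = 0, Gamma_ppq = 0, Gamma_pqq = -33/25, Gamma_qpp = 0, Gamma_qpq = 3/11, Gamma_qqq = 0
X = (2, 0), Y = (3, 3/4) at the point


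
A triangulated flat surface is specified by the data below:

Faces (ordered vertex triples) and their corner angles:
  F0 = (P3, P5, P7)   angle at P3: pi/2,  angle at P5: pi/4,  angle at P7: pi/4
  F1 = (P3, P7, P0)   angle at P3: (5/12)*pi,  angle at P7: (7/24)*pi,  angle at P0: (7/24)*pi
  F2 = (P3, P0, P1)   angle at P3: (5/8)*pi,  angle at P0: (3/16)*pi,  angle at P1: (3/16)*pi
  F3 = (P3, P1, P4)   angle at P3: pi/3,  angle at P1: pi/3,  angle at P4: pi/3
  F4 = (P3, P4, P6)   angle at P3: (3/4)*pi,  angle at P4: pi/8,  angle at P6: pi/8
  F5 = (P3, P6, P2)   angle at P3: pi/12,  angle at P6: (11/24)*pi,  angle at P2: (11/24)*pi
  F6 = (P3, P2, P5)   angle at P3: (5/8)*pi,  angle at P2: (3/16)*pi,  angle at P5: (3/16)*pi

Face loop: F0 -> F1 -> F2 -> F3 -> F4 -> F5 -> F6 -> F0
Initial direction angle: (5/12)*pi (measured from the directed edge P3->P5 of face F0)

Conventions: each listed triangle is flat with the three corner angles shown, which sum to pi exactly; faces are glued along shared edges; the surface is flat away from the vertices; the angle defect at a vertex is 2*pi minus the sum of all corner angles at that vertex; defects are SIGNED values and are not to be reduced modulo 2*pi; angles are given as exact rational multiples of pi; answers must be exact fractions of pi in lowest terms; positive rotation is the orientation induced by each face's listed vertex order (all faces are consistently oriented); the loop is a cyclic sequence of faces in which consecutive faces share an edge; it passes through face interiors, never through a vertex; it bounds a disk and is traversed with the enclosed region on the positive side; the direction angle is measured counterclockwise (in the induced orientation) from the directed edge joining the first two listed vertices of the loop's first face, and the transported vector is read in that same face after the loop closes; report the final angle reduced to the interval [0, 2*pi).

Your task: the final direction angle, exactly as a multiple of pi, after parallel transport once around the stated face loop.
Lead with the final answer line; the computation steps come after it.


Answer: final direction angle = (13/12)*pi

enclosed vertex P3: corner angles sum to (10/3)*pi, defect = 2*pi - (10/3)*pi = (-4/3)*pi
the rotation equals the total enclosed defect, so the final angle is initial + defects (mod 2*pi)
final angle = (5/12)*pi - (4/3)*pi = (13/12)*pi (mod 2*pi)


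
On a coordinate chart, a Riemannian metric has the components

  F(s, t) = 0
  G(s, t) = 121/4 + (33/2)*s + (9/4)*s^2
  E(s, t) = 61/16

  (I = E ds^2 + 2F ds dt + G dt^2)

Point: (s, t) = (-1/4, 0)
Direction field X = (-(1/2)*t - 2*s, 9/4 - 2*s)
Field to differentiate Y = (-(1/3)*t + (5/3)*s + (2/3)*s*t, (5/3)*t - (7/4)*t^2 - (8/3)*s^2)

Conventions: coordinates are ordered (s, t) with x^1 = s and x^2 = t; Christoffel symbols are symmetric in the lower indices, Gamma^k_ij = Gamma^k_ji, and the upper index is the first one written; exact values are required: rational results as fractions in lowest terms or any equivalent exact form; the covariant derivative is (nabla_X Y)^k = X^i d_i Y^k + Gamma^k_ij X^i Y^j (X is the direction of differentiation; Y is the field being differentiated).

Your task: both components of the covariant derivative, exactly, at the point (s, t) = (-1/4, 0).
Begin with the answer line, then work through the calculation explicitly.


Answer: (nabla_X Y)^s = 70/183, (nabla_X Y)^t = 401/82

E = 61/16, F = 0, G = 1681/64 at the point
E_s = 0, E_t = 0, F_s = 0, F_t = 0, G_s = 123/8, G_t = 0
EG - F^2 = 102541/1024;  g^inv = (1024/102541) * [[1681/64, 0], [0, 61/16]]
first-kind symbols [ij,l] = (1/2)(d_i g_jl + d_j g_il - d_l g_ij): [ss,s] = E_s/2 = 0, [ss,t] = F_s - E_t/2 = 0, [st,s] = E_t/2 = 0, [st,t] = G_s/2 = 123/16, [tt,s] = F_t - G_s/2 = -123/16, [tt,t] = G_t/2 = 0
Gamma^s_ij = (G*[ij,s] - F*[ij,t])/(EG - F^2), Gamma^t_ij = (E*[ij,t] - F*[ij,s])/(EG - F^2)
Gamma_sss = 0, Gamma_sst = 0, Gamma_stt = -123/61, Gamma_tss = 0, Gamma_tst = 12/41, Gamma_ttt = 0
X = (1/2, 11/4), Y = (-5/12, -1/6) at the point


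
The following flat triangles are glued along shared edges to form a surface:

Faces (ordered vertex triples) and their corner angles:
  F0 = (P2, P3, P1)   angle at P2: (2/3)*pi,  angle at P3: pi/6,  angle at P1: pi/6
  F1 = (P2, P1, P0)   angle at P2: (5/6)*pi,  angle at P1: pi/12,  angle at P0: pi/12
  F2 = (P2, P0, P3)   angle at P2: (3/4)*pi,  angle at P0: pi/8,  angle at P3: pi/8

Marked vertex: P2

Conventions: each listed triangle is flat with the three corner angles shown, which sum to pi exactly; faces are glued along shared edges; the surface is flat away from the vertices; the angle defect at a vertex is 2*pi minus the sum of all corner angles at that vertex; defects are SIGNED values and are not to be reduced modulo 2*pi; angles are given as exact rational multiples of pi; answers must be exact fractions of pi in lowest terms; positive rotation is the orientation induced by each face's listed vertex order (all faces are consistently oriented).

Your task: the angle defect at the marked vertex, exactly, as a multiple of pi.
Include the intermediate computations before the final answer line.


Sum of corner angles at P2: (9/4)*pi
defect = 2*pi - (9/4)*pi

Answer: defect(P2) = -pi/4


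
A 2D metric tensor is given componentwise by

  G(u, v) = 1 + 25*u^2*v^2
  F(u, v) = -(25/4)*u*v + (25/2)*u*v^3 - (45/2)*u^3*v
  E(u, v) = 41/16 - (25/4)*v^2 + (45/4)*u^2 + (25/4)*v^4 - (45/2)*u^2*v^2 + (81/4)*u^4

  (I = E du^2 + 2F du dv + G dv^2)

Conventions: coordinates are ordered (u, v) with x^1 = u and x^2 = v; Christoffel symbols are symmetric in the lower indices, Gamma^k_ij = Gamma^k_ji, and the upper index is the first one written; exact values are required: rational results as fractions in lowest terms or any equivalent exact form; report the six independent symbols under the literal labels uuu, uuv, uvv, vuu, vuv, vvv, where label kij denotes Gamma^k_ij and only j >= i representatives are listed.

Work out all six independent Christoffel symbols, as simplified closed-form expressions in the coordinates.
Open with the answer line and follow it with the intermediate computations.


Answer: Gamma_uuu = (648*u^3 - 360*u*v^2 + 180*u)/(324*u^4 + 40*u^2*v^2 + 180*u^2 + 100*v^4 - 100*v^2 + 41), Gamma_uuv = (-360*u^2*v + 200*v^3 - 100*v)/(324*u^4 + 40*u^2*v^2 + 180*u^2 + 100*v^4 - 100*v^2 + 41), Gamma_uvv = (-360*u^3 + 200*u*v^2 - 100*u)/(324*u^4 + 40*u^2*v^2 + 180*u^2 + 100*v^4 - 100*v^2 + 41), Gamma_vuu = -720*u^2*v/(324*u^4 + 40*u^2*v^2 + 180*u^2 + 100*v^4 - 100*v^2 + 41), Gamma_vuv = 400*u*v^2/(324*u^4 + 40*u^2*v^2 + 180*u^2 + 100*v^4 - 100*v^2 + 41), Gamma_vvv = 400*u^2*v/(324*u^4 + 40*u^2*v^2 + 180*u^2 + 100*v^4 - 100*v^2 + 41)

E = 41/16 - (25/4)*v^2 + (45/4)*u^2 + (25/4)*v^4 - (45/2)*u^2*v^2 + (81/4)*u^4; F = -(25/4)*u*v + (25/2)*u*v^3 - (45/2)*u^3*v; G = 1 + 25*u^2*v^2
Gamma^k_ij = (1/2) g^{kl} (d_i g_jl + d_j g_il - d_l g_ij), with g^inv = (1/(EG-F^2)) [[G, -F], [-F, E]]
first partials: E_u = (45/2)*u - 45*u*v^2 + 81*u^3, E_v = -(25/2)*v + 25*v^3 - 45*u^2*v, F_u = -(25/4)*v + (25/2)*v^3 - (135/2)*u^2*v, F_v = -(25/4)*u + (75/2)*u*v^2 - (45/2)*u^3, G_u = 50*u*v^2, G_v = 50*u^2*v
D = EG - F^2 = 41/16 - (25/4)*v^2 + (45/4)*u^2 + (25/4)*v^4 + (5/2)*u^2*v^2 + (81/4)*u^4
expanded: Gamma^u_uu = (G E_u - 2F F_u + F E_v)/(2D), Gamma^u_uv = (G E_v - F G_u)/(2D), Gamma^u_vv = (2G F_v - G G_u - F G_v)/(2D), Gamma^v_uu = (2E F_u - E E_v - F E_u)/(2D), Gamma^v_uv = (E G_u - F E_v)/(2D), Gamma^v_vv = (E G_v - 2F F_v + F G_u)/(2D); substitute and cancel common factors


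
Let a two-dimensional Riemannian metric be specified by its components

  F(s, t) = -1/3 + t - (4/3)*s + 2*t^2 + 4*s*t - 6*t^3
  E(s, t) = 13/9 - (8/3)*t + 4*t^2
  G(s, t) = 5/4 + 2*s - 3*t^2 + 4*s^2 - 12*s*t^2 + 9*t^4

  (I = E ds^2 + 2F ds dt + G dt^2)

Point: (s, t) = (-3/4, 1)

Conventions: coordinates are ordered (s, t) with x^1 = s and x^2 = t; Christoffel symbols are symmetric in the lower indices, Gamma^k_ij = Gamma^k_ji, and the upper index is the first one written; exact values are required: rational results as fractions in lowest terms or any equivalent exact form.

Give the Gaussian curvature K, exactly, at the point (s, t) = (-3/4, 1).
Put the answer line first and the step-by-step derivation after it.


Answer: K = -324/28561

E = 25/9, F = -16/3, G = 17, EG - F^2 = 169/9 at the point
E_s = 0, E_t = 16/3, F_s = 8/3, F_t = -16, G_s = -16, G_t = 48
E_tt = 8, F_st = 4, G_ss = 8
By Brioschi, K is (det M1 - det M2) divided by (EG - F^2) squared.
M1 = [[-E_tt/2 + F_st - G_ss/2, E_s/2, F_s - E_t/2], [F_t - G_s/2, E, F], [G_t/2, F, G]] = [[-4, 0, 0], [-8, 25/9, -16/3], [24, -16/3, 17]]; det M1 = -676/9
M2 = [[0, E_t/2, G_s/2], [E_t/2, E, F], [G_s/2, F, G]] = [[0, 8/3, -8], [8/3, 25/9, -16/3], [-8, -16/3, 17]]; det M2 = -640/9
det M1 - det M2 = -4; K = -4 / (169/9)^2 = -324/28561


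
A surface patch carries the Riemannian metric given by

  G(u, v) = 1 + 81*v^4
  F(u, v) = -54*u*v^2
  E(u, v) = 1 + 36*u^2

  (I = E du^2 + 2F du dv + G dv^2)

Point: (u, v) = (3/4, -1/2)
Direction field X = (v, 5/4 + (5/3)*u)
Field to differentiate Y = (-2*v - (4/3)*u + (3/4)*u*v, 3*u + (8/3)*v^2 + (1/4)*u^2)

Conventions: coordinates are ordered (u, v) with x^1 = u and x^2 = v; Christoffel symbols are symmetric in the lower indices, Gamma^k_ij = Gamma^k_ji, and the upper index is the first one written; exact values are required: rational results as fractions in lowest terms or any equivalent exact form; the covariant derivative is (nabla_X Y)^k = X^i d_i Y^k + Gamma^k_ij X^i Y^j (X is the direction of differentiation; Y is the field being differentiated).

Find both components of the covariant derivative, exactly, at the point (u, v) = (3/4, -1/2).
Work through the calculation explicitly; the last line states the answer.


E = 85/4, F = -81/8, G = 97/16 at the point
E_u = 54, E_v = 0, F_u = -27/2, F_v = 81/2, G_u = 0, G_v = -81/2
EG - F^2 = 421/16;  g^inv = (16/421) * [[97/16, 81/8], [81/8, 85/4]]
first-kind symbols [ij,l] = (1/2)(d_i g_jl + d_j g_il - d_l g_ij): [uu,u] = E_u/2 = 27, [uu,v] = F_u - E_v/2 = -27/2, [uv,u] = E_v/2 = 0, [uv,v] = G_u/2 = 0, [vv,u] = F_v - G_u/2 = 81/2, [vv,v] = G_v/2 = -81/4
Gamma^u_ij = (G*[ij,u] - F*[ij,v])/(EG - F^2), Gamma^v_ij = (E*[ij,v] - F*[ij,u])/(EG - F^2)
Gamma_uuu = 432/421, Gamma_uuv = 0, Gamma_uvv = 648/421, Gamma_vuu = -216/421, Gamma_vuv = 0, Gamma_vvv = -324/421
X = (-1/2, 5/2), Y = (-9/32, 587/192) at the point

Answer: (nabla_X Y)^u = 370579/40416, (nabla_X Y)^v = -578293/40416


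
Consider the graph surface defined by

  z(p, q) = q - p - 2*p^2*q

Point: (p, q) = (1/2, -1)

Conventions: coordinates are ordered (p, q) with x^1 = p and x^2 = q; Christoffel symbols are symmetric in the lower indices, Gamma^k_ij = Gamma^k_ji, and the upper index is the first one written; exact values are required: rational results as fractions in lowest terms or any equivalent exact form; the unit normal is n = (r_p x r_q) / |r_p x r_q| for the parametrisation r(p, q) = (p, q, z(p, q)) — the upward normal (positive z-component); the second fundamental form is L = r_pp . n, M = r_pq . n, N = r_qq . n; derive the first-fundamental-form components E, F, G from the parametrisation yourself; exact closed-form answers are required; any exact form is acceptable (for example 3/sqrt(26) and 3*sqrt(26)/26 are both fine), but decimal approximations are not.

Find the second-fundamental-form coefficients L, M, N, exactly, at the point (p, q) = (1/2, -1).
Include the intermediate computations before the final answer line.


z_p = 1, z_q = 1/2, z_pp = 4, z_pq = -2, z_qq = 0
E = 2, F = 1/2, G = 5/4; answer radicand W^2 = 9/4
unnormalised second-form numerators: l = 4, m = -2, n = 0; L = l/sqrt(9/4), and similarly M = m/sqrt(W^2), N = n/sqrt(W^2)

Answer: L = 8/3, M = -4/3, N = 0


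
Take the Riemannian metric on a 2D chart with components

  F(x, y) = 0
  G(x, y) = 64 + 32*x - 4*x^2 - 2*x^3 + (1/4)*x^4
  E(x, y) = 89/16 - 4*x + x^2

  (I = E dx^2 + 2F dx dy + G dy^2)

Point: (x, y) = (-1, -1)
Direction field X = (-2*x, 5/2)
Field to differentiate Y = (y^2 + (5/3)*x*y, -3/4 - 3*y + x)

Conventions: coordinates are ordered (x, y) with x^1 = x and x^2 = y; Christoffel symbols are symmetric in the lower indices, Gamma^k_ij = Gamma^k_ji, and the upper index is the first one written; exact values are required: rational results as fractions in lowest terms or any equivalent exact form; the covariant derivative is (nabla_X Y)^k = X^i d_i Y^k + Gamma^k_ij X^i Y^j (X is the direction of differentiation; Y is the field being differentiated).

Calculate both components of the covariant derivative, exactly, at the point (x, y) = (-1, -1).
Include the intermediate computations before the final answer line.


E = 169/16, F = 0, G = 121/4 at the point
E_x = -6, E_y = 0, F_x = 0, F_y = 0, G_x = 33, G_y = 0
EG - F^2 = 20449/64;  g^inv = (64/20449) * [[121/4, 0], [0, 169/16]]
first-kind symbols [ij,l] = (1/2)(d_i g_jl + d_j g_il - d_l g_ij): [xx,x] = E_x/2 = -3, [xx,y] = F_x - E_y/2 = 0, [xy,x] = E_y/2 = 0, [xy,y] = G_x/2 = 33/2, [yy,x] = F_y - G_x/2 = -33/2, [yy,y] = G_y/2 = 0
Gamma^x_ij = (G*[ij,x] - F*[ij,y])/(EG - F^2), Gamma^y_ij = (E*[ij,y] - F*[ij,x])/(EG - F^2)
Gamma_xxx = -48/169, Gamma_xxy = 0, Gamma_xyy = -264/169, Gamma_yxx = 0, Gamma_yxy = 6/11, Gamma_yyy = 0
X = (2, 5/2), Y = (8/3, 5/4) at the point

Answer: (nabla_X Y)^x = -6387/338, (nabla_X Y)^y = -1/2


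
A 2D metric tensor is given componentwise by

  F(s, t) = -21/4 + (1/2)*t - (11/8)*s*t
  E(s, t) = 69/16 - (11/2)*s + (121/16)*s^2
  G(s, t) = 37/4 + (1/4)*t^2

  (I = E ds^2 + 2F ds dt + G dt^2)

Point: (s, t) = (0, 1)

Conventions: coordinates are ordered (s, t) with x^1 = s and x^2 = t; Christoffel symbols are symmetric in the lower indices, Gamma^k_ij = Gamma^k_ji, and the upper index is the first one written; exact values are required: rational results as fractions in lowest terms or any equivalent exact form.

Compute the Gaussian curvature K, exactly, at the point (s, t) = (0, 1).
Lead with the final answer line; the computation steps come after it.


Answer: K = -4334/346921

E = 69/16, F = -19/4, G = 19/2, EG - F^2 = 589/32 at the point
E_s = -11/2, E_t = 0, F_s = -11/8, F_t = 1/2, G_s = 0, G_t = 1/2
E_tt = 0, F_st = -11/8, G_ss = 0
Evaluate Brioschi's two determinant matrices M1, M2 and divide by (EG - F^2)^2.
M1 = [[-E_tt/2 + F_st - G_ss/2, E_s/2, F_s - E_t/2], [F_t - G_s/2, E, F], [G_t/2, F, G]] = [[-11/8, -11/4, -11/8], [1/2, 69/16, -19/4], [1/4, -19/4, 19/2]]; det M1 = -2167/512
M2 = [[0, E_t/2, G_s/2], [E_t/2, E, F], [G_s/2, F, G]] = [[0, 0, 0], [0, 69/16, -19/4], [0, -19/4, 19/2]]; det M2 = 0
det M1 - det M2 = -2167/512; K = -2167/512 / (589/32)^2 = -4334/346921


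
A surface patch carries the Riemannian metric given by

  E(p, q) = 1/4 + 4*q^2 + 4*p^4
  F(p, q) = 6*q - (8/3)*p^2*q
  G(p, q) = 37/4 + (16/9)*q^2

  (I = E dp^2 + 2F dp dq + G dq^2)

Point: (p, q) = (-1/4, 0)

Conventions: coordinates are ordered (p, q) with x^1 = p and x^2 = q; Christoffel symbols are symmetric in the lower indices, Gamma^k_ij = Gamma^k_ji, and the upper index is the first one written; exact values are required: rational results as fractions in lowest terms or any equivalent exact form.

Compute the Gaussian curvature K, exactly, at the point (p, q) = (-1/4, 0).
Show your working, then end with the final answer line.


E = 17/64, F = 0, G = 37/4, EG - F^2 = 629/256 at the point
E_p = -1/4, E_q = 0, F_p = 0, F_q = 35/6, G_p = 0, G_q = 0
E_qq = 8, F_pq = 4/3, G_pp = 0
Brioschi: K = (det M1 - det M2) / (EG - F^2)^2 with the standard first/second-derivative matrices M1, M2.
M1 = [[-E_qq/2 + F_pq - G_pp/2, E_p/2, F_p - E_q/2], [F_q - G_p/2, E, F], [G_q/2, F, G]] = [[-8/3, -1/8, 0], [35/6, 17/64, 0], [0, 0, 37/4]]; det M1 = 37/192
M2 = [[0, E_q/2, G_p/2], [E_q/2, E, F], [G_p/2, F, G]] = [[0, 0, 0], [0, 17/64, 0], [0, 0, 37/4]]; det M2 = 0
det M1 - det M2 = 37/192; K = 37/192 / (629/256)^2 = 1024/32079

Answer: K = 1024/32079


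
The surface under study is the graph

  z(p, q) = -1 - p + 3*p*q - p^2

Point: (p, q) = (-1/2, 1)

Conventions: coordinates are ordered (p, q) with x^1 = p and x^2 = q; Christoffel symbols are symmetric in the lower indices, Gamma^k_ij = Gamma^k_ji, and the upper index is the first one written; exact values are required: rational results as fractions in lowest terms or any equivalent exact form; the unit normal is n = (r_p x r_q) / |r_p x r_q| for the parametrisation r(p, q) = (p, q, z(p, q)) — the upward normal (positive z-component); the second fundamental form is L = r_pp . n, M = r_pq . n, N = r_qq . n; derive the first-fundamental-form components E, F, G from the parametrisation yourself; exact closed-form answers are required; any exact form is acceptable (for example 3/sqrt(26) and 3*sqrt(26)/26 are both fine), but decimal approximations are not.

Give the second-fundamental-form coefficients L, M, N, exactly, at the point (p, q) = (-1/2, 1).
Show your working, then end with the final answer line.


z_p = 3, z_q = -3/2, z_pp = -2, z_pq = 3, z_qq = 0
E = 10, F = -9/2, G = 13/4; answer radicand W^2 = 49/4
unnormalised second-form numerators: l = -2, m = 3, n = 0; L = l/sqrt(49/4), and similarly M = m/sqrt(W^2), N = n/sqrt(W^2)

Answer: L = -4/7, M = 6/7, N = 0


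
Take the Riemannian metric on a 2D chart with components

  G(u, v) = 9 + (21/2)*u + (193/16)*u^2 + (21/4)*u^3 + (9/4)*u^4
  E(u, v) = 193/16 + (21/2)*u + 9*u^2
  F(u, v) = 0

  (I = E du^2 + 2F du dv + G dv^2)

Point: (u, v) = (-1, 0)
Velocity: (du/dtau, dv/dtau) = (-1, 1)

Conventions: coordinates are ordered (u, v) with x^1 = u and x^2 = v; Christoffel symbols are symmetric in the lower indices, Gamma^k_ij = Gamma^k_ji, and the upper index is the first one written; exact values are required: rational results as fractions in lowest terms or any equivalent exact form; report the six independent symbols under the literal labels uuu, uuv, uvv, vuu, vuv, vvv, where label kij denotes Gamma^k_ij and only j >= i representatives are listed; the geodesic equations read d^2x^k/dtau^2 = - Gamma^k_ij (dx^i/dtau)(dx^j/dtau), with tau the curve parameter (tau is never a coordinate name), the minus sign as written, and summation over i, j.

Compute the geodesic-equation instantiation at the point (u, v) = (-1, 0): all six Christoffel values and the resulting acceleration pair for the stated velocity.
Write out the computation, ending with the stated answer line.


E = 169/16, F = 0, G = 121/16 at the point
E_u = -15/2, E_v = 0, F_u = 0, F_v = 0, G_u = -55/8, G_v = 0
EG - F^2 = 20449/256;  g^inv = (256/20449) * [[121/16, 0], [0, 169/16]]
first-kind symbols [ij,l] = (1/2)(d_i g_jl + d_j g_il - d_l g_ij): [uu,u] = E_u/2 = -15/4, [uu,v] = F_u - E_v/2 = 0, [uv,u] = E_v/2 = 0, [uv,v] = G_u/2 = -55/16, [vv,u] = F_v - G_u/2 = 55/16, [vv,v] = G_v/2 = 0
Gamma^u_ij = (G*[ij,u] - F*[ij,v])/(EG - F^2), Gamma^v_ij = (E*[ij,v] - F*[ij,u])/(EG - F^2)
Gamma_uuu = -60/169, Gamma_uuv = 0, Gamma_uvv = 55/169, Gamma_vuu = 0, Gamma_vuv = -5/11, Gamma_vvv = 0
d^2u/dtau^2 = -(Gamma_uuu*(-1)^2 + 2*Gamma_uuv*(-1)*(1) + Gamma_uvv*(1)^2) = 5/169
d^2v/dtau^2 = -(Gamma_vuu*(-1)^2 + 2*Gamma_vuv*(-1)*(1) + Gamma_vvv*(1)^2) = -10/11

Answer: Gamma_uuu = -60/169, Gamma_uuv = 0, Gamma_uvv = 55/169, Gamma_vuu = 0, Gamma_vuv = -5/11, Gamma_vvv = 0; accelerations (d^2u/dtau^2, d^2v/dtau^2) = (5/169, -10/11)


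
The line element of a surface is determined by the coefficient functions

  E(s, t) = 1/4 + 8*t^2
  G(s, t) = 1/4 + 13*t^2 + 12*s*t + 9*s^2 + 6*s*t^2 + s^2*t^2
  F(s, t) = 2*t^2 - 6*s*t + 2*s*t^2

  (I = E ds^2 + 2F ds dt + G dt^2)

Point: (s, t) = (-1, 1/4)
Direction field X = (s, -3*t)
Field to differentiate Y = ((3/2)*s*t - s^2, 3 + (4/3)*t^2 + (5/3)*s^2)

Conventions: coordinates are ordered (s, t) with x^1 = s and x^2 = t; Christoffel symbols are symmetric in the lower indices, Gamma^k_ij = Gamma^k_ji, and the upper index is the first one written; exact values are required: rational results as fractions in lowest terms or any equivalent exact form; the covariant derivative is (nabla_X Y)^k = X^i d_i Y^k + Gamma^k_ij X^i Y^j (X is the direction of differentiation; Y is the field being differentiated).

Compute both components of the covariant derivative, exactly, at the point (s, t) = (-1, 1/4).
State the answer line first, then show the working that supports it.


Answer: (nabla_X Y)^s = -3677/24, (nabla_X Y)^t = 8081/192

E = 3/4, F = 3/2, G = 27/4 at the point
E_s = 0, E_t = 4, F_s = -11/8, F_t = 6, G_s = -59/4, G_t = -8
EG - F^2 = 45/16;  g^inv = (16/45) * [[27/4, -3/2], [-3/2, 3/4]]
first-kind symbols [ij,l] = (1/2)(d_i g_jl + d_j g_il - d_l g_ij): [ss,s] = E_s/2 = 0, [ss,t] = F_s - E_t/2 = -27/8, [st,s] = E_t/2 = 2, [st,t] = G_s/2 = -59/8, [tt,s] = F_t - G_s/2 = 107/8, [tt,t] = G_t/2 = -4
Gamma^s_ij = (G*[ij,s] - F*[ij,t])/(EG - F^2), Gamma^t_ij = (E*[ij,t] - F*[ij,s])/(EG - F^2)
Gamma_sss = 9/5, Gamma_sst = 131/15, Gamma_stt = 1027/30, Gamma_tss = -9/10, Gamma_tst = -91/30, Gamma_ttt = -41/5
X = (-1, -3/4), Y = (-11/8, 19/4) at the point


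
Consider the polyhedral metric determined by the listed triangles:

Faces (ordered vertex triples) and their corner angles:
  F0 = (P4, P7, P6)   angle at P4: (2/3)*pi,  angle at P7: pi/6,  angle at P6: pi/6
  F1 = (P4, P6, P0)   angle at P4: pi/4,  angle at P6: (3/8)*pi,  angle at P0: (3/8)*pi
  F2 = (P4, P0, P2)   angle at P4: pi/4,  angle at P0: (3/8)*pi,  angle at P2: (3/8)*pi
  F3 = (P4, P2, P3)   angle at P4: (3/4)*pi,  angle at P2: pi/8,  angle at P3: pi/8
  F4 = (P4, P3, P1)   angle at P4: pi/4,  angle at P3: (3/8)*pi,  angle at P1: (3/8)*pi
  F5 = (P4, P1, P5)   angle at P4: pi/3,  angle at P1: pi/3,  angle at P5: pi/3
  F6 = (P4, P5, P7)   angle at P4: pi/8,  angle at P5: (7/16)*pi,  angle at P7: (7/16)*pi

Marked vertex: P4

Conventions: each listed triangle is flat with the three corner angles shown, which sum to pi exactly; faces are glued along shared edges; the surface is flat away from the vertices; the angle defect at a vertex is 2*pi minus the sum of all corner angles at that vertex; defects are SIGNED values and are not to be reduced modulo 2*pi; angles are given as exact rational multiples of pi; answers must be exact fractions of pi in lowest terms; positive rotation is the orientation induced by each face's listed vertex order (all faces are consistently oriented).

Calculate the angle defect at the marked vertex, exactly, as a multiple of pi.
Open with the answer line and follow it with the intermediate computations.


Answer: defect(P4) = (-5/8)*pi

Sum of corner angles at P4: (21/8)*pi
defect = 2*pi - (21/8)*pi


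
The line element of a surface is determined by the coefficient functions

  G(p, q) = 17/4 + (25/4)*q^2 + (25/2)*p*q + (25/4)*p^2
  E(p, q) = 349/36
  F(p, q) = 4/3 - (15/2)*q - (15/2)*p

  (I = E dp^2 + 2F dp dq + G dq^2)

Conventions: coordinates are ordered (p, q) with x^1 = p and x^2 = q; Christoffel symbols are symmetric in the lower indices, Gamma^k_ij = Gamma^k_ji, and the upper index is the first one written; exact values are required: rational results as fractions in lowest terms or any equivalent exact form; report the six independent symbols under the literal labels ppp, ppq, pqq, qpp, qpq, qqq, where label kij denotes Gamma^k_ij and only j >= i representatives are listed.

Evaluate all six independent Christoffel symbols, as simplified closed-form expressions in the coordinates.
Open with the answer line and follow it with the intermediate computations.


Answer: Gamma_ppp = (-8100*p - 8100*q + 1440)/(625*p^2 + 1250*p*q + 2880*p + 625*q^2 + 2880*q + 5677), Gamma_ppq = (6750*p^2 + 13500*p*q - 1200*p + 6750*q^2 - 1200*q)/(625*p^2 + 1250*p*q + 2880*p + 625*q^2 + 2880*q + 5677), Gamma_pqq = (-5625*p^3 - 16875*p^2*q - 16875*p*q^2 - 5025*p - 5625*q^3 - 5025*q - 4590)/(625*p^2 + 1250*p*q + 2880*p + 625*q^2 + 2880*q + 5677), Gamma_qpp = -10470/(625*p^2 + 1250*p*q + 2880*p + 625*q^2 + 2880*q + 5677), Gamma_qpq = (8725*p + 8725*q)/(625*p^2 + 1250*p*q + 2880*p + 625*q^2 + 2880*q + 5677), Gamma_qqq = (-6750*p^2 - 13500*p*q + 1825*p - 6750*q^2 + 1825*q + 1440)/(625*p^2 + 1250*p*q + 2880*p + 625*q^2 + 2880*q + 5677)

E = 349/36; F = 4/3 - (15/2)*q - (15/2)*p; G = 17/4 + (25/4)*q^2 + (25/2)*p*q + (25/4)*p^2
Gamma^k_ij = (1/2) g^{kl} (d_i g_jl + d_j g_il - d_l g_ij), with g^inv = (1/(EG-F^2)) [[G, -F], [-F, E]]
first partials: E_p = 0, E_q = 0, F_p = -15/2, F_q = -15/2, G_p = (25/2)*q + (25/2)*p, G_q = (25/2)*q + (25/2)*p
D = EG - F^2 = 5677/144 + 20*q + 20*p + (625/144)*q^2 + (625/72)*p*q + (625/144)*p^2
expanded: Gamma^p_pp = (G E_p - 2F F_p + F E_q)/(2D), Gamma^p_pq = (G E_q - F G_p)/(2D), Gamma^p_qq = (2G F_q - G G_p - F G_q)/(2D), Gamma^q_pp = (2E F_p - E E_q - F E_p)/(2D), Gamma^q_pq = (E G_p - F E_q)/(2D), Gamma^q_qq = (E G_q - 2F F_q + F G_p)/(2D); substitute and cancel common factors


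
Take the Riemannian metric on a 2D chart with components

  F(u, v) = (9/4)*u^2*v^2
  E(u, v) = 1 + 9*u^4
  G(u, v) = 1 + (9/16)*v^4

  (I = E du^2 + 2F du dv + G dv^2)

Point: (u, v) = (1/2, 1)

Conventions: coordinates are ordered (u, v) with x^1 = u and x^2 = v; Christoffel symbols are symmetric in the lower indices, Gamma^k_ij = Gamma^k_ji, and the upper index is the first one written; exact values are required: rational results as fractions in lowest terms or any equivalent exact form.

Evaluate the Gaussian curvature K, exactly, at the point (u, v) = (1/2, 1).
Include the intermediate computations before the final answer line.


E = 25/16, F = 9/16, G = 25/16, EG - F^2 = 17/8 at the point
E_u = 9/2, E_v = 0, F_u = 9/4, F_v = 9/8, G_u = 0, G_v = 9/4
E_vv = 0, F_uv = 9/2, G_uu = 0
Brioschi: K = (det M1 - det M2) / (EG - F^2)^2 with the standard first/second-derivative matrices M1, M2.
M1 = [[-E_vv/2 + F_uv - G_uu/2, E_u/2, F_u - E_v/2], [F_v - G_u/2, E, F], [G_v/2, F, G]] = [[9/2, 9/4, 9/4], [9/8, 25/16, 9/16], [9/8, 9/16, 25/16]]; det M1 = 9/2
M2 = [[0, E_v/2, G_u/2], [E_v/2, E, F], [G_u/2, F, G]] = [[0, 0, 0], [0, 25/16, 9/16], [0, 9/16, 25/16]]; det M2 = 0
det M1 - det M2 = 9/2; K = 9/2 / (17/8)^2 = 288/289

Answer: K = 288/289


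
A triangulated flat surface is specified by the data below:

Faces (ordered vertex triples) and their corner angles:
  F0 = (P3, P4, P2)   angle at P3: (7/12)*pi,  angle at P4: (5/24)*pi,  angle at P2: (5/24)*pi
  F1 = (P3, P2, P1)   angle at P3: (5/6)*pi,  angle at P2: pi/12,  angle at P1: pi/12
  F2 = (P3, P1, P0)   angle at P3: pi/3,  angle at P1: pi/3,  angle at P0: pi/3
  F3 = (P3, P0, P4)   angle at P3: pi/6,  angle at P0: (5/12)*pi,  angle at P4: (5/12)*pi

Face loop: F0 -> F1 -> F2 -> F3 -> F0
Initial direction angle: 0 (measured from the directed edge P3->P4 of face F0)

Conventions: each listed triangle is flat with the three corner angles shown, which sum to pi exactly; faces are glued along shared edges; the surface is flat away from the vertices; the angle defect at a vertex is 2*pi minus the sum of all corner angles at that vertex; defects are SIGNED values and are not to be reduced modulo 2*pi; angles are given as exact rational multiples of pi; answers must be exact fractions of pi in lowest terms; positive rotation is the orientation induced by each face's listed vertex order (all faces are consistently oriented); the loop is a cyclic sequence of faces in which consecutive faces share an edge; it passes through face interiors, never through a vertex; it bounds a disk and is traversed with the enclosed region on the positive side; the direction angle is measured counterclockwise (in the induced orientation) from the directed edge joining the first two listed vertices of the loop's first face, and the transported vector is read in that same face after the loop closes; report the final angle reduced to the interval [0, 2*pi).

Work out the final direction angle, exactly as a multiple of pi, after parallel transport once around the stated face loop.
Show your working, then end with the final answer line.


enclosed vertex P3: corner angles sum to (23/12)*pi, defect = 2*pi - (23/12)*pi = pi/12
final direction = starting direction + enclosed defect total, reduced mod 2*pi (induced orientation)
final angle = 0 + pi/12 = pi/12 (mod 2*pi)

Answer: final direction angle = pi/12


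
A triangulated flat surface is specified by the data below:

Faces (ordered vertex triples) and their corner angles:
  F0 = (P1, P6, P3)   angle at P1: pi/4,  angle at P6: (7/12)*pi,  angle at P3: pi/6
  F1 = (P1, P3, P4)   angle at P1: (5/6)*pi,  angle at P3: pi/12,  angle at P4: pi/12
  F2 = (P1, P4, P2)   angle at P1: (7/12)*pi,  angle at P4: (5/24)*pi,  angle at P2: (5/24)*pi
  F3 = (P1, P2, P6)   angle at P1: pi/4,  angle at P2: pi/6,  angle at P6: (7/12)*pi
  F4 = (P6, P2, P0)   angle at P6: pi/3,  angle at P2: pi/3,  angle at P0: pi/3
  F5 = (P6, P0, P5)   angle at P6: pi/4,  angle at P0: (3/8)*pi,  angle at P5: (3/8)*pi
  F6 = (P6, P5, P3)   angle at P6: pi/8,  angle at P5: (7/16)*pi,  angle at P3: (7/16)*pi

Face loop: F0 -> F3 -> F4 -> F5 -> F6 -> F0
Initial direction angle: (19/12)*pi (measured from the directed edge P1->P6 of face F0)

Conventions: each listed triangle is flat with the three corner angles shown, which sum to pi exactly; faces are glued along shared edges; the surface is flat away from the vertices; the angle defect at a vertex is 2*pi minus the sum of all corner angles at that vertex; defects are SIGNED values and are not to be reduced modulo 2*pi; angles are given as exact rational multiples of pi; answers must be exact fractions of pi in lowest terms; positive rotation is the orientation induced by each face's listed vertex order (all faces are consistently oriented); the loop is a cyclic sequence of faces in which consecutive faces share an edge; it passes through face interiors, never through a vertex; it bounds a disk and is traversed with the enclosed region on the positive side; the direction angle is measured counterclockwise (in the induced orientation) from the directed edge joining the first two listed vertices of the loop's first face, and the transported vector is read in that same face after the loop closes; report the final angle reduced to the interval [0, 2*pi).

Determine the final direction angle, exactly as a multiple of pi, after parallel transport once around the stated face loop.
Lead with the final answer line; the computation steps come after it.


Answer: final direction angle = (41/24)*pi

enclosed vertex P6: corner angles sum to (15/8)*pi, defect = 2*pi - (15/8)*pi = pi/8
the rotation equals the total enclosed defect, so the final angle is initial + defects (mod 2*pi)
final angle = (19/12)*pi + pi/8 = (41/24)*pi (mod 2*pi)


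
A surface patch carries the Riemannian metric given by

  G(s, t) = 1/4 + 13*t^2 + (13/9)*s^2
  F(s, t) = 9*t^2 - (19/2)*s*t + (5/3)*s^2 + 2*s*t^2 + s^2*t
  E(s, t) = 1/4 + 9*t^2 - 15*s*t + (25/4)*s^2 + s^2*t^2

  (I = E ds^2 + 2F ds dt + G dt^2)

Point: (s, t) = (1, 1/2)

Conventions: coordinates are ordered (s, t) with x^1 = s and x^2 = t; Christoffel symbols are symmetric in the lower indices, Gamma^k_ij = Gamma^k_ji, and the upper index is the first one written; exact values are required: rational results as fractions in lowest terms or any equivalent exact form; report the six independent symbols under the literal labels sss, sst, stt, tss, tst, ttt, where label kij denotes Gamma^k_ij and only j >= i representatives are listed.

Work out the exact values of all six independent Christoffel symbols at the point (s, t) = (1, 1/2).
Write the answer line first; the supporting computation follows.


Answer: Gamma_sss = 237/133, Gamma_sst = -1361/798, Gamma_stt = 670/1197, Gamma_tss = 123/266, Gamma_tst = 93/266, Gamma_ttt = 517/399

E = 3/2, F = 1/6, G = 89/18 at the point
E_s = 11/2, E_t = -5, F_s = 1/12, F_t = 5/2, G_s = 26/9, G_t = 13
EG - F^2 = 133/18;  g^inv = (18/133) * [[89/18, -1/6], [-1/6, 3/2]]
first-kind symbols [ij,l] = (1/2)(d_i g_jl + d_j g_il - d_l g_ij): [ss,s] = E_s/2 = 11/4, [ss,t] = F_s - E_t/2 = 31/12, [st,s] = E_t/2 = -5/2, [st,t] = G_s/2 = 13/9, [tt,s] = F_t - G_s/2 = 19/18, [tt,t] = G_t/2 = 13/2
Gamma^s_ij = (G*[ij,s] - F*[ij,t])/(EG - F^2), Gamma^t_ij = (E*[ij,t] - F*[ij,s])/(EG - F^2)


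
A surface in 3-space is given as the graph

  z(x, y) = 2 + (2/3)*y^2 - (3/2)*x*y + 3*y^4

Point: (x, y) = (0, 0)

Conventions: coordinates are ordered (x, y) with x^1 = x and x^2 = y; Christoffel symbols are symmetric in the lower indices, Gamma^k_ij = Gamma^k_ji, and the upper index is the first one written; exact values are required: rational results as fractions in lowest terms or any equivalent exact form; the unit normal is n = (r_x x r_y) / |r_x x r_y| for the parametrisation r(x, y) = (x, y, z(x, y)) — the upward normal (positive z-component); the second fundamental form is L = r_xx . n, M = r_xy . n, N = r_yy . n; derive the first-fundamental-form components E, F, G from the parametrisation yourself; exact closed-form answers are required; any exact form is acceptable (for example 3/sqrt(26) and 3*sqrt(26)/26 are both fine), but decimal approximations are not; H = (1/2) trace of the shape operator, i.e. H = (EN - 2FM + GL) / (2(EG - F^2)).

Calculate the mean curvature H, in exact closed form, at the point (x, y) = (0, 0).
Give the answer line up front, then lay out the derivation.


Answer: H = 2/3

z_x = 0, z_y = 0, z_xx = 0, z_xy = -3/2, z_yy = 4/3
E = 1, F = 0, G = 1; answer radicand W^2 = 1
unnormalised second-form numerators: l = 0, m = -3/2, n = 4/3; L = l/sqrt(1), and similarly M = m/sqrt(W^2), N = n/sqrt(W^2)
H = (E*n - 2*F*m + G*l) / (2*(EG - F^2)*sqrt(W^2)); E*n - 2*F*m + G*l = 4/3, EG - F^2 = 1, so H = (2/3)/sqrt(1)


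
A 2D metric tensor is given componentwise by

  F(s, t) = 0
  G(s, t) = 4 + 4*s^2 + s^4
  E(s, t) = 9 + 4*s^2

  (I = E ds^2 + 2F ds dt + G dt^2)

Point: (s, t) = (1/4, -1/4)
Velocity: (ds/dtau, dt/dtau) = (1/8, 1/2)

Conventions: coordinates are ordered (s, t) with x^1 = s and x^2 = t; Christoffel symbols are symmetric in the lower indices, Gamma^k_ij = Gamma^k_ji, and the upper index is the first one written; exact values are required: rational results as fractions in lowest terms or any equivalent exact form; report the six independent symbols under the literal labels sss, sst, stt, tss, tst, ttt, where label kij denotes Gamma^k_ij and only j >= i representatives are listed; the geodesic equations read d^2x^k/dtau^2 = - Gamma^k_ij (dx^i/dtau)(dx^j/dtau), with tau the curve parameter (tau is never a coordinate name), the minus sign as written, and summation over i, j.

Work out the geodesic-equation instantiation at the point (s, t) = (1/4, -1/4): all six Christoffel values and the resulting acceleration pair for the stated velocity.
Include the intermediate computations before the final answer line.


E = 37/4, F = 0, G = 1089/256 at the point
E_s = 2, E_t = 0, F_s = 0, F_t = 0, G_s = 33/16, G_t = 0
EG - F^2 = 40293/1024;  g^inv = (1024/40293) * [[1089/256, 0], [0, 37/4]]
first-kind symbols [ij,l] = (1/2)(d_i g_jl + d_j g_il - d_l g_ij): [ss,s] = E_s/2 = 1, [ss,t] = F_s - E_t/2 = 0, [st,s] = E_t/2 = 0, [st,t] = G_s/2 = 33/32, [tt,s] = F_t - G_s/2 = -33/32, [tt,t] = G_t/2 = 0
Gamma^s_ij = (G*[ij,s] - F*[ij,t])/(EG - F^2), Gamma^t_ij = (E*[ij,t] - F*[ij,s])/(EG - F^2)
Gamma_sss = 4/37, Gamma_sst = 0, Gamma_stt = -33/296, Gamma_tss = 0, Gamma_tst = 8/33, Gamma_ttt = 0
d^2s/dtau^2 = -(Gamma_sss*(1/8)^2 + 2*Gamma_sst*(1/8)*(1/2) + Gamma_stt*(1/2)^2) = 31/1184
d^2t/dtau^2 = -(Gamma_tss*(1/8)^2 + 2*Gamma_tst*(1/8)*(1/2) + Gamma_ttt*(1/2)^2) = -1/33

Answer: Gamma_sss = 4/37, Gamma_sst = 0, Gamma_stt = -33/296, Gamma_tss = 0, Gamma_tst = 8/33, Gamma_ttt = 0; accelerations (d^2s/dtau^2, d^2t/dtau^2) = (31/1184, -1/33)
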